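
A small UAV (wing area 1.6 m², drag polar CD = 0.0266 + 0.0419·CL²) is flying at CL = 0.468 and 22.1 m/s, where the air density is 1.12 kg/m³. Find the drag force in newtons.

CD = 0.0266 + 0.0419 × 0.468² = 0.03578
D = ½ρv²S·CD = ½ × 1.12 × 22.1² × 1.6 × 0.03578 = 15.7 N

D = 15.7 N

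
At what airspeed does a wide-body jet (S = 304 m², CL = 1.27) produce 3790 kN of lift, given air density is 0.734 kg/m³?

L = ½ρv²S·CL ⇒ v = √(2L/(ρ·S·CL))
v = √(2 × 3.79×10^6 / (0.734 × 304 × 1.27)) = √26750 = 164 m/s

v = 164 m/s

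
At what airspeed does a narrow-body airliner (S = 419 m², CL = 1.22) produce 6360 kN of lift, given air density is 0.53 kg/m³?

v = 217 m/s

L = ½ρv²S·CL ⇒ v = √(2L/(ρ·S·CL))
v = √(2 × 6.36×10^6 / (0.53 × 419 × 1.22)) = √46950 = 217 m/s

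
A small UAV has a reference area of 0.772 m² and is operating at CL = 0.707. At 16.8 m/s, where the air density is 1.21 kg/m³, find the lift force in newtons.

L = ½ρv²S·CL = ½ × 1.21 × 16.8² × 0.772 × 0.707 = 93.2 N

L = 93.2 N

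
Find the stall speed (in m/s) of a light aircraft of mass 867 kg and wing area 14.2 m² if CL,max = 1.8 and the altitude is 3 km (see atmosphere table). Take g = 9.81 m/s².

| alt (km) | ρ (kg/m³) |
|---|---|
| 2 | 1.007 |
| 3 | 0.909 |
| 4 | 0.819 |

V_stall = 27.1 m/s

At 3 km, from the table: ρ = 0.909 kg/m³.
Stall occurs when L = W at CL,max. W = mg = 867 × 9.81 = 8505 N.
From L = ½ρV²S·CL,max = W: V_stall = √(2W/(ρSCL,max)) = √(2·8505/(0.909·14.2·1.8))
V_stall = √732.1 = 27.1 m/s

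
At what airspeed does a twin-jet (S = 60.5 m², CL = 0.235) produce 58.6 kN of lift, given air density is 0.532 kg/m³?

v = 124 m/s

L = ½ρv²S·CL ⇒ v = √(2L/(ρ·S·CL))
v = √(2 × 58600 / (0.532 × 60.5 × 0.235)) = √15500 = 124 m/s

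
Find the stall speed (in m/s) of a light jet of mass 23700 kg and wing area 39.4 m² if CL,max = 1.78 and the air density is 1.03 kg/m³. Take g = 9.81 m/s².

V_stall = 80.2 m/s

Stall occurs when L = W at CL,max. W = mg = 23700 × 9.81 = 2.325×10^5 N.
From L = ½ρV²S·CL,max = W: V_stall = √(2W/(ρSCL,max)) = √(2·2.325×10^5/(1.03·39.4·1.78))
V_stall = √6437 = 80.2 m/s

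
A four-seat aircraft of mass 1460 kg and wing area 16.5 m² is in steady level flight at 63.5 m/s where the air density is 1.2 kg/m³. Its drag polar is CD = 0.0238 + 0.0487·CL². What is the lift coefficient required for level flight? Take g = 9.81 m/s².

CL = 0.359

Level flight ⇒ L = W = m·g = 1460 × 9.81 = 14323 N.
Dynamic pressure q = 0.5 × 1.2 × 63.5² = 2419 Pa.
CL = 2W/(ρv²S) = 2×14323/(1.2×63.5²×16.5) = 0.3588.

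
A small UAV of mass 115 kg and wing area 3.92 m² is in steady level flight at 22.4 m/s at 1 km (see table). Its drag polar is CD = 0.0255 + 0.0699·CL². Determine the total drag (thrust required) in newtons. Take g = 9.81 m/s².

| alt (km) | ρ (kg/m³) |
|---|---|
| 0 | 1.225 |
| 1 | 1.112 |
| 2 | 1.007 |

At 1 km, from the table: ρ = 1.112 kg/m³.
In steady level flight, lift balances weight: W = mg = 115 × 9.81 = 1128.2 N.
q = ½ρv² = ½ × 1.112 × 22.4² = 279 Pa.
Required CL = L/(qS) = 1128.2/(279·3.92) = 1.032.
CD = 0.0255 + 0.0699 × 1.032² = 0.09989.
D = q·S·CD = 279 × 3.92 × 0.09989 = 109.2 N

D = 109 N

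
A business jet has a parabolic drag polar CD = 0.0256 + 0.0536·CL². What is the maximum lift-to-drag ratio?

For CD = CD0 + K·CL², (L/D)max occurs at CL* = √(CD0/K) and equals 1/(2√(K·CD0)).
(L/D)max = 1/(2√(0.0536 × 0.0256)) = 1/(2 × 0.03704) = 13.5

(L/D)max = 13.5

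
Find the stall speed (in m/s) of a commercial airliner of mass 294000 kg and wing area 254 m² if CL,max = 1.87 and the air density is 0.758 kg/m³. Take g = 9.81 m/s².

V_stall = 127 m/s

Weight W = mg = 294000 × 9.81 = 2.884×10^6 N.
V_stall = √(2W/(ρ·S·CL,max)) = √(2 × 2.884×10^6 / (0.758 × 254 × 1.87))
V_stall = √16020 = 127 m/s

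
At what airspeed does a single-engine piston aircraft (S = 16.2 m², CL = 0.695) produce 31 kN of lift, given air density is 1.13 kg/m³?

v = 69.8 m/s

L = ½ρv²S·CL ⇒ v = √(2L/(ρ·S·CL))
v = √(2 × 31000 / (1.13 × 16.2 × 0.695)) = √4873 = 69.8 m/s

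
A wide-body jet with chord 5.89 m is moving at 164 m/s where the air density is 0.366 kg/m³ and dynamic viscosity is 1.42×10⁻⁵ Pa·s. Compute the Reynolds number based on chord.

Re = ρ·v·c/μ = 0.366 × 164 × 5.89 / (1.42×10⁻⁵) = 2.49×10^7

Re = 2.49×10^7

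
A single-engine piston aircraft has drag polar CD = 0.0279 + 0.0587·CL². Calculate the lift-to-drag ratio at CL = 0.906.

L/D = 11.9

CD = 0.0279 + 0.0587 × 0.906² = 0.07608
L/D = CL/CD = 0.906 / 0.07608 = 11.9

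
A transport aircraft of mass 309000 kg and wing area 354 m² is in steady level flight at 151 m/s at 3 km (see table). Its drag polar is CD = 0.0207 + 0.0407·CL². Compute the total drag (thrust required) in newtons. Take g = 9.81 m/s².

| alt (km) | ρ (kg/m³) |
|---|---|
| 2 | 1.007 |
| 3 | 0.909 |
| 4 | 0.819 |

At 3 km, from the table: ρ = 0.909 kg/m³.
In steady level flight, lift balances weight: W = mg = 309000 × 9.81 = 3.0313×10^6 N.
Dynamic pressure q = 0.5 × 0.909 × 151² = 10360 Pa.
CL = W/(q·S) = 3.0313×10^6 / (10360 × 354) = 0.8263.
CD = 0.0207 + 0.0407 × 0.8263² = 0.04849.
D = q·S·CD = 10360 × 354 × 0.04849 = 1.779×10^5 N

D = 1.78×10^5 N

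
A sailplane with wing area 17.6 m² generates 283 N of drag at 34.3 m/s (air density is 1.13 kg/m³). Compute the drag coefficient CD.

From D = ½ρv²S·CD, rearranging gives CD = 2D/(ρv²S).
CD = 2 × 283 / (1.13 × 34.3² × 17.6) = 0.0242

CD = 0.0242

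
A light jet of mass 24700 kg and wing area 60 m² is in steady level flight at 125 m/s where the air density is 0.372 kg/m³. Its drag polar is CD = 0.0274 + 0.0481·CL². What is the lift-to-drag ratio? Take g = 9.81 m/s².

L/D = 11.6

Weight W = mg = 24700 × 9.81 = 2.4231×10^5 N; in level flight L = W.
q = ½ρv² = ½ × 0.372 × 125² = 2906 Pa.
Required CL = L/(qS) = 2.4231×10^5/(2906·60) = 1.39.
CD = 0.0274 + 0.0481 × 1.39² = 0.1203.
L/D = CL/CD = 1.39 / 0.1203 = 11.6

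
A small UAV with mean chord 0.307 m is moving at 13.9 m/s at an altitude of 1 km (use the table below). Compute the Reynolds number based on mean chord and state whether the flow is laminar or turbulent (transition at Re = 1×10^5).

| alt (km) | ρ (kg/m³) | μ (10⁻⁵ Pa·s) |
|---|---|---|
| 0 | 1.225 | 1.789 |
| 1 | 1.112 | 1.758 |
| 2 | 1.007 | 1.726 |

At 1 km, from the table: ρ = 1.112 kg/m³, μ = 1.758×10⁻⁵ Pa·s.
Re = ρ·v·c/μ = 1.112 × 13.9 × 0.307 / (1.758×10⁻⁵) = 2.7×10^5
Since 2.7×10^5 > 1×10^5, the flow is turbulent.

Re = 2.7×10^5 (turbulent)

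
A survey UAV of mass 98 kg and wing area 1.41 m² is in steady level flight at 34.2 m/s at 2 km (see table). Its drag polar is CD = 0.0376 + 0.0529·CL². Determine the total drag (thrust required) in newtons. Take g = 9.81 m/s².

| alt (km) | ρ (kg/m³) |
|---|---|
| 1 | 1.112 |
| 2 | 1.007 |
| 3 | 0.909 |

At 2 km, from the table: ρ = 1.007 kg/m³.
In steady level flight, lift balances weight: W = mg = 98 × 9.81 = 961.38 N.
q = ½ρv² = ½ × 1.007 × 34.2² = 588.9 Pa.
CL = 2W/(ρv²S) = 2×961.38/(1.007×34.2²×1.41) = 1.158.
CD = 0.0376 + 0.0529 × 1.158² = 0.1085.
D = q·S·CD = 588.9 × 1.41 × 0.1085 = 90.1 N

D = 90.1 N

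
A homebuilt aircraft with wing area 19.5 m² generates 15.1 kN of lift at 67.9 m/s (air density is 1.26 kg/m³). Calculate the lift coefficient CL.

CL = 0.267

From L = ½ρv²S·CL, rearranging gives CL = 2L/(ρv²S).
CL = 2 × 15100 / (1.26 × 67.9² × 19.5) = 0.267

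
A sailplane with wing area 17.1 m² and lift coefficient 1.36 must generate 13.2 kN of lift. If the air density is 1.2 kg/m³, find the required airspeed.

v = 30.8 m/s

L = ½ρv²S·CL ⇒ v = √(2L/(ρ·S·CL))
v = √(2 × 13200 / (1.2 × 17.1 × 1.36)) = √946 = 30.8 m/s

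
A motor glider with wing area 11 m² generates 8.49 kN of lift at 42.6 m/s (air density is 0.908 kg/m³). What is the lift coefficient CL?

CL = 0.937

From L = ½ρv²S·CL, rearranging gives CL = 2L/(ρv²S).
CL = 2 × 8490 / (0.908 × 42.6² × 11) = 0.937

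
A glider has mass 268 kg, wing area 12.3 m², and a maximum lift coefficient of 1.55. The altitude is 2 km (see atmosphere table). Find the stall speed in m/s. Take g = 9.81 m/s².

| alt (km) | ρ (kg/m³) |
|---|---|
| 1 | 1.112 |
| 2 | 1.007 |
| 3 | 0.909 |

V_stall = 16.5 m/s

At 2 km, from the table: ρ = 1.007 kg/m³.
At stall, lift equals weight: L = W = m·g = 268 × 9.81 = 2629 N.
From L = ½ρV²S·CL,max = W: V_stall = √(2W/(ρSCL,max)) = √(2·2629/(1.007·12.3·1.55))
V_stall = √273.9 = 16.5 m/s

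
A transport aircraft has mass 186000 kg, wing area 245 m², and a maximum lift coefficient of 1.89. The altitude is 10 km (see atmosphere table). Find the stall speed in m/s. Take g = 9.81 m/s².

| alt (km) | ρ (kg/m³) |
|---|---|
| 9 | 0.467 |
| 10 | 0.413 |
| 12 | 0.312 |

At 10 km, from the table: ρ = 0.413 kg/m³.
Weight W = mg = 186000 × 9.81 = 1.825×10^6 N.
From L = ½ρV²S·CL,max = W: V_stall = √(2W/(ρSCL,max)) = √(2·1.825×10^6/(0.413·245·1.89))
V_stall = √19080 = 138 m/s

V_stall = 138 m/s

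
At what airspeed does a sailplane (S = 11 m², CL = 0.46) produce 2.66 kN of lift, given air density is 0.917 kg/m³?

v = 33.9 m/s

L = ½ρv²S·CL ⇒ v = √(2L/(ρ·S·CL))
v = √(2 × 2660 / (0.917 × 11 × 0.46)) = √1147 = 33.9 m/s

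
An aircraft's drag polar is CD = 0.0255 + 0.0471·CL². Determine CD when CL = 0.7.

CD = 0.0255 + 0.0471 × 0.7² = 0.0255 + 0.02308 = 0.0486

CD = 0.0486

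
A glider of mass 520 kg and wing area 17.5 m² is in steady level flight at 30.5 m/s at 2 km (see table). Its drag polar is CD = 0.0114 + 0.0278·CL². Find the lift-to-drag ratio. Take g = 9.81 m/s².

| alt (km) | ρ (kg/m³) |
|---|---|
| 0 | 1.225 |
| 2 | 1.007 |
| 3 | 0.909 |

At 2 km, from the table: ρ = 1.007 kg/m³.
In steady level flight, lift balances weight: W = mg = 520 × 9.81 = 5101.2 N.
Dynamic pressure q = 0.5 × 1.007 × 30.5² = 468.4 Pa.
Required CL = L/(qS) = 5101.2/(468.4·17.5) = 0.6224.
CD = 0.0114 + 0.0278 × 0.6224² = 0.02217.
L/D = CL/CD = 0.6224 / 0.02217 = 28.1

L/D = 28.1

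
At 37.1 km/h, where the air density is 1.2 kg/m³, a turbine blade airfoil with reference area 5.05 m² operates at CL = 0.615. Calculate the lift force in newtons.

Convert speed: v = 37.1 km/h ÷ 3.6 = 10.31 m/s.
L = ½ρv²S·CL = ½ × 1.2 × 10.31² × 5.05 × 0.615 = 198 N

L = 198 N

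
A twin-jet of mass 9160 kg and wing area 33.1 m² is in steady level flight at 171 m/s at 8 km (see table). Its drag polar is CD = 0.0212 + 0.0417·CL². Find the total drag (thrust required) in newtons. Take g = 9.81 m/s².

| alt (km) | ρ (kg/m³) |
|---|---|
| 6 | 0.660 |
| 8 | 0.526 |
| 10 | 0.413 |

At 8 km, from the table: ρ = 0.526 kg/m³.
Level flight ⇒ L = W = m·g = 9160 × 9.81 = 89860 N.
q = ½ρv² = ½ × 0.526 × 171² = 7690 Pa.
CL = W/(q·S) = 89860 / (7690 × 33.1) = 0.353.
CD = 0.0212 + 0.0417 × 0.353² = 0.0264.
D = q·S·CD = 7690 × 33.1 × 0.0264 = 6719 N

D = 6720 N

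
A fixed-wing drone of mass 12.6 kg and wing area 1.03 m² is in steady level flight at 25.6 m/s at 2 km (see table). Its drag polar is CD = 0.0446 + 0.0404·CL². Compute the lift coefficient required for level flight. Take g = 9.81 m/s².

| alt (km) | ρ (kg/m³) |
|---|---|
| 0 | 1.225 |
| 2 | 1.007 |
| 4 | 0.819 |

CL = 0.364

At 2 km, from the table: ρ = 1.007 kg/m³.
Level flight ⇒ L = W = m·g = 12.6 × 9.81 = 123.61 N.
q = ½ρv² = ½ × 1.007 × 25.6² = 330 Pa.
CL = 2W/(ρv²S) = 2×123.61/(1.007×25.6²×1.03) = 0.3637.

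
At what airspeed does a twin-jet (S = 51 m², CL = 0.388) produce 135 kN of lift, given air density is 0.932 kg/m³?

v = 121 m/s

L = ½ρv²S·CL ⇒ v = √(2L/(ρ·S·CL))
v = √(2 × 1.35×10^5 / (0.932 × 51 × 0.388)) = √14640 = 121 m/s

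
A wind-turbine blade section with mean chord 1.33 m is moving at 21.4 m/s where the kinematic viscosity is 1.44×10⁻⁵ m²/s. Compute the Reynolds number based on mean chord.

Re = v·c/ν = 21.4 × 1.33 / (1.44×10⁻⁵) = 1.98×10^6

Re = 1.98×10^6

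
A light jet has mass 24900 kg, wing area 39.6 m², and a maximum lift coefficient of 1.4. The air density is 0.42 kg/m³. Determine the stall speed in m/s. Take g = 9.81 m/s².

Stall occurs when L = W at CL,max. W = mg = 24900 × 9.81 = 2.443×10^5 N.
V_stall = √(2W/(ρ·S·CL,max)) = √(2 × 2.443×10^5 / (0.42 × 39.6 × 1.4))
V_stall = √20980 = 145 m/s

V_stall = 145 m/s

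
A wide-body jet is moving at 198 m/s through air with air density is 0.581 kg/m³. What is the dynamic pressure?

q = ½ρv² = ½ × 0.581 × 198² = 11400 Pa

q = 11400 Pa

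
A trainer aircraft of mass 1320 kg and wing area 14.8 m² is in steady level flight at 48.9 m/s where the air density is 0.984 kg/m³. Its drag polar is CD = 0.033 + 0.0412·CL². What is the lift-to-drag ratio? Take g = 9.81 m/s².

In steady level flight, lift balances weight: W = mg = 1320 × 9.81 = 12949 N.
Dynamic pressure q = 0.5 × 0.984 × 48.9² = 1176 Pa.
CL = 2W/(ρv²S) = 2×12949/(0.984×48.9²×14.8) = 0.7437.
CD = 0.033 + 0.0412 × 0.7437² = 0.05579.
L/D = CL/CD = 0.7437 / 0.05579 = 13.3

L/D = 13.3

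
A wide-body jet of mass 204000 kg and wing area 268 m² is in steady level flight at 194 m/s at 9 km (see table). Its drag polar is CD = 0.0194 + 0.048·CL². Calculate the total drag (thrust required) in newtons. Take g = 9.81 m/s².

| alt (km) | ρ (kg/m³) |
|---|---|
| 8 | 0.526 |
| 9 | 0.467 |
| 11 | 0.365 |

D = 1.27×10^5 N

At 9 km, from the table: ρ = 0.467 kg/m³.
Level flight ⇒ L = W = m·g = 204000 × 9.81 = 2.0012×10^6 N.
Dynamic pressure q = 0.5 × 0.467 × 194² = 8788 Pa.
CL = 2W/(ρv²S) = 2×2.0012×10^6/(0.467×194²×268) = 0.8497.
CD = 0.0194 + 0.048 × 0.8497² = 0.05406.
D = q·S·CD = 8788 × 268 × 0.05406 = 1.273×10^5 N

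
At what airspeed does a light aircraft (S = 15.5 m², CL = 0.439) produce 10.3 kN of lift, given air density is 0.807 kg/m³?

L = ½ρv²S·CL ⇒ v = √(2L/(ρ·S·CL))
v = √(2 × 10300 / (0.807 × 15.5 × 0.439)) = √3751 = 61.2 m/s

v = 61.2 m/s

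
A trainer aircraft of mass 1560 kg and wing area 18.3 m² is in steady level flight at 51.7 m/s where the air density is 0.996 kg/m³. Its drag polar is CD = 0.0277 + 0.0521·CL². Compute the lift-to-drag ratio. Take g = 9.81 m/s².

L/D = 13

In steady level flight, lift balances weight: W = mg = 1560 × 9.81 = 15304 N.
Dynamic pressure q = 0.5 × 0.996 × 51.7² = 1331 Pa.
Required CL = L/(qS) = 15304/(1331·18.3) = 0.6282.
CD = 0.0277 + 0.0521 × 0.6282² = 0.04826.
L/D = CL/CD = 0.6282 / 0.04826 = 13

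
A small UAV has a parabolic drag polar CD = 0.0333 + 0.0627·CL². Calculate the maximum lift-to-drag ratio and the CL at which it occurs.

For CD = CD0 + K·CL², (L/D)max occurs at CL* = √(CD0/K) and equals 1/(2√(K·CD0)).
(L/D)max = 1/(2√(0.0627 × 0.0333)) = 1/(2 × 0.04569) = 10.9
CL* = √(0.0333/0.0627) = 0.729

(L/D)max = 10.9, at CL = 0.729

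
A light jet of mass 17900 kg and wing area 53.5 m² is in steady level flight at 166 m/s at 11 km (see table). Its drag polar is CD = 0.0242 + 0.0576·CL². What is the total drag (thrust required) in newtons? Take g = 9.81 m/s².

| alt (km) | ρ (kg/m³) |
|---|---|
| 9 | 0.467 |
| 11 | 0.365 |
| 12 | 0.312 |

At 11 km, from the table: ρ = 0.365 kg/m³.
Weight W = mg = 17900 × 9.81 = 1.756×10^5 N; in level flight L = W.
q = ½ρv² = ½ × 0.365 × 166² = 5029 Pa.
CL = W/(q·S) = 1.756×10^5 / (5029 × 53.5) = 0.6527.
CD = 0.0242 + 0.0576 × 0.6527² = 0.04874.
D = q·S·CD = 5029 × 53.5 × 0.04874 = 13110 N

D = 13100 N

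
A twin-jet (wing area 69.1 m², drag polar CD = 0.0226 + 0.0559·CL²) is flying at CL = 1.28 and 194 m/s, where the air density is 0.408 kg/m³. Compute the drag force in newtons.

CD = 0.0226 + 0.0559 × 1.28² = 0.1142
D = ½ρv²S·CD = ½ × 0.408 × 194² × 69.1 × 0.1142 = 60600 N

D = 60600 N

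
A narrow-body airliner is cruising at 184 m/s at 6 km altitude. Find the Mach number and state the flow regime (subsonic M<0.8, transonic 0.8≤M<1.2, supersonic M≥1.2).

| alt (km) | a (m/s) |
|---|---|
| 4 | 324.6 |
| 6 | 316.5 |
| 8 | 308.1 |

M = 0.581 (subsonic)

At 6 km, from the table: a = 316.5 m/s.
M = v/a = 184 / 316.5 = 0.581
M = 0.581 → subsonic.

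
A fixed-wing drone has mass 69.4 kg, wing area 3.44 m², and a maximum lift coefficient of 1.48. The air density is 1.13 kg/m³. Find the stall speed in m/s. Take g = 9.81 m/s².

V_stall = 15.4 m/s

Stall occurs when L = W at CL,max. W = mg = 69.4 × 9.81 = 680.8 N.
V_stall = √(2W/(ρ·S·CL,max)) = √(2 × 680.8 / (1.13 × 3.44 × 1.48))
V_stall = √236.7 = 15.4 m/s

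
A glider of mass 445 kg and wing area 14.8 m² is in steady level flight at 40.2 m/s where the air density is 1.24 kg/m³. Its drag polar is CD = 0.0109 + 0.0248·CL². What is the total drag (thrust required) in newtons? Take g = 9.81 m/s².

D = 194 N

Level flight ⇒ L = W = m·g = 445 × 9.81 = 4365.4 N.
Dynamic pressure q = 0.5 × 1.24 × 40.2² = 1002 Pa.
CL = 2W/(ρv²S) = 2×4365.4/(1.24×40.2²×14.8) = 0.2944.
CD = 0.0109 + 0.0248 × 0.2944² = 0.01305.
D = q·S·CD = 1002 × 14.8 × 0.01305 = 193.5 N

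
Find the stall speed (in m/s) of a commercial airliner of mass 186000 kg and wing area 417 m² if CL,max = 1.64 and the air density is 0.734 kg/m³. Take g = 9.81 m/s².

Stall occurs when L = W at CL,max. W = mg = 186000 × 9.81 = 1.825×10^6 N.
V_stall = √(2W/(ρ·S·CL,max)) = √(2 × 1.825×10^6 / (0.734 × 417 × 1.64))
V_stall = √7270 = 85.3 m/s

V_stall = 85.3 m/s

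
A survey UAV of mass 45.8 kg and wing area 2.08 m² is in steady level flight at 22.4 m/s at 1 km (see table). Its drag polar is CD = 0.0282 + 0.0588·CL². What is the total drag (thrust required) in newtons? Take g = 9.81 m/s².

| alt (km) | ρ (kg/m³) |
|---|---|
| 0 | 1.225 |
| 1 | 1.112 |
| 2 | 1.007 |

At 1 km, from the table: ρ = 1.112 kg/m³.
In steady level flight, lift balances weight: W = mg = 45.8 × 9.81 = 449.3 N.
q = ½ρv² = ½ × 1.112 × 22.4² = 279 Pa.
CL = W/(q·S) = 449.3 / (279 × 2.08) = 0.7743.
CD = 0.0282 + 0.0588 × 0.7743² = 0.06345.
D = q·S·CD = 279 × 2.08 × 0.06345 = 36.82 N

D = 36.8 N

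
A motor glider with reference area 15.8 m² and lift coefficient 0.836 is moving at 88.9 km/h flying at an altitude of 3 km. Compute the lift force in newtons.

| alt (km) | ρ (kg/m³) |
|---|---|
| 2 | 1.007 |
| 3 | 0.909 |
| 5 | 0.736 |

L = 3660 N

At 3 km, from the table: ρ = 0.909 kg/m³.
Convert speed: v = 88.9 km/h ÷ 3.6 = 24.69 m/s.
Dynamic pressure q = ½ρv² = ½ × 0.909 × 24.69² = 277.2 Pa.
L = q·S·CL = 277.2 × 15.8 × 0.836 = 3660 N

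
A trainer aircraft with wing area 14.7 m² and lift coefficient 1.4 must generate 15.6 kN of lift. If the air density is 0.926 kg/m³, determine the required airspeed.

v = 40.5 m/s

L = ½ρv²S·CL ⇒ v = √(2L/(ρ·S·CL))
v = √(2 × 15600 / (0.926 × 14.7 × 1.4)) = √1637 = 40.5 m/s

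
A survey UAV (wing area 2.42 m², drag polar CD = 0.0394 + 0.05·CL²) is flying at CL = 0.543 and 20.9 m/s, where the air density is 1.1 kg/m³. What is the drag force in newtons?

D = 31.5 N

CD = 0.0394 + 0.05 × 0.543² = 0.05414
D = ½ρv²S·CD = ½ × 1.1 × 20.9² × 2.42 × 0.05414 = 31.5 N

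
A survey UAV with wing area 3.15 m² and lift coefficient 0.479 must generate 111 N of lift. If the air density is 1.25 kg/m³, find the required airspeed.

v = 10.8 m/s

L = ½ρv²S·CL ⇒ v = √(2L/(ρ·S·CL))
v = √(2 × 111 / (1.25 × 3.15 × 0.479)) = √117.7 = 10.8 m/s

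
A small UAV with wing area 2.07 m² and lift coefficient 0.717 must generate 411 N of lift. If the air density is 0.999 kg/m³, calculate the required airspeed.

v = 23.5 m/s

L = ½ρv²S·CL ⇒ v = √(2L/(ρ·S·CL))
v = √(2 × 411 / (0.999 × 2.07 × 0.717)) = √554.4 = 23.5 m/s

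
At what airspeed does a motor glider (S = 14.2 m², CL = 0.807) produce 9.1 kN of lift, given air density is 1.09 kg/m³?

L = ½ρv²S·CL ⇒ v = √(2L/(ρ·S·CL))
v = √(2 × 9100 / (1.09 × 14.2 × 0.807)) = √1457 = 38.2 m/s

v = 38.2 m/s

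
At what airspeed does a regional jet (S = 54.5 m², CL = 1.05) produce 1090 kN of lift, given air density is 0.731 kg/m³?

L = ½ρv²S·CL ⇒ v = √(2L/(ρ·S·CL))
v = √(2 × 1.09×10^6 / (0.731 × 54.5 × 1.05)) = √52110 = 228 m/s

v = 228 m/s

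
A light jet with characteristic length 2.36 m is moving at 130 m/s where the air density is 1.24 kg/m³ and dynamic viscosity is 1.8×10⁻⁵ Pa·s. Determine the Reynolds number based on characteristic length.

Re = 2.11×10^7

Re = ρ·v·c/μ = 1.24 × 130 × 2.36 / (1.8×10⁻⁵) = 2.11×10^7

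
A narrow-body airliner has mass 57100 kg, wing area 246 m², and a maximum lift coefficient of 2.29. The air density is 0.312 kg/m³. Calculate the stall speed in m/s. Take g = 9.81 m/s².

Weight W = mg = 57100 × 9.81 = 5.602×10^5 N.
From L = ½ρV²S·CL,max = W: V_stall = √(2W/(ρSCL,max)) = √(2·5.602×10^5/(0.312·246·2.29))
V_stall = √6374 = 79.8 m/s

V_stall = 79.8 m/s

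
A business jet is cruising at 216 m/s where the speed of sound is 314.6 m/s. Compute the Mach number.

M = 0.687

M = v/a = 216 / 314.6 = 0.687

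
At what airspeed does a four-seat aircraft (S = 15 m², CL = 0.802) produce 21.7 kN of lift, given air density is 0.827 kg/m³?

v = 66 m/s

L = ½ρv²S·CL ⇒ v = √(2L/(ρ·S·CL))
v = √(2 × 21700 / (0.827 × 15 × 0.802)) = √4362 = 66 m/s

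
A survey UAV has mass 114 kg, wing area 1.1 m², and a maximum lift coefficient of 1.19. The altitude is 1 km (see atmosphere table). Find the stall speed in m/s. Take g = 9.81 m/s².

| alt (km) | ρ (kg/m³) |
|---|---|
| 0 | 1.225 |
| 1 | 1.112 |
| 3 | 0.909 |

At 1 km, from the table: ρ = 1.112 kg/m³.
Weight W = mg = 114 × 9.81 = 1118 N.
From L = ½ρV²S·CL,max = W: V_stall = √(2W/(ρSCL,max)) = √(2·1118/(1.112·1.1·1.19))
V_stall = √1537 = 39.2 m/s

V_stall = 39.2 m/s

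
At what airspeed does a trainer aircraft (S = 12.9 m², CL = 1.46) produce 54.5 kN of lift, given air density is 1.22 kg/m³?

v = 68.9 m/s

L = ½ρv²S·CL ⇒ v = √(2L/(ρ·S·CL))
v = √(2 × 54500 / (1.22 × 12.9 × 1.46)) = √4744 = 68.9 m/s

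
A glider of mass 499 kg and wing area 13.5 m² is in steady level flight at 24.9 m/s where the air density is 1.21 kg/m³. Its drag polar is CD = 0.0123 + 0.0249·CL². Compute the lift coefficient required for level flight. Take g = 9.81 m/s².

CL = 0.967

Level flight ⇒ L = W = m·g = 499 × 9.81 = 4895.2 N.
Dynamic pressure q = 0.5 × 1.21 × 24.9² = 375.1 Pa.
CL = 2W/(ρv²S) = 2×4895.2/(1.21×24.9²×13.5) = 0.9667.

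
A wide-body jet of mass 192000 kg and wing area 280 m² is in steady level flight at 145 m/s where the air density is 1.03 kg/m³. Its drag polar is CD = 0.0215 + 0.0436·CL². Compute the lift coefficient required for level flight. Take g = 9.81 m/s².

CL = 0.621

In steady level flight, lift balances weight: W = mg = 192000 × 9.81 = 1.8835×10^6 N.
q = ½ρv² = ½ × 1.03 × 145² = 10830 Pa.
CL = 2W/(ρv²S) = 2×1.8835×10^6/(1.03×145²×280) = 0.6213.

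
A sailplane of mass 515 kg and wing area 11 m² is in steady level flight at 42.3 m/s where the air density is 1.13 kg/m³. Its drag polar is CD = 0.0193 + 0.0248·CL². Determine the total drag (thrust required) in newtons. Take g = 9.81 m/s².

D = 272 N

Weight W = mg = 515 × 9.81 = 5052.2 N; in level flight L = W.
Dynamic pressure q = 0.5 × 1.13 × 42.3² = 1011 Pa.
CL = 2W/(ρv²S) = 2×5052.2/(1.13×42.3²×11) = 0.4543.
CD = 0.0193 + 0.0248 × 0.4543² = 0.02442.
D = q·S·CD = 1011 × 11 × 0.02442 = 271.5 N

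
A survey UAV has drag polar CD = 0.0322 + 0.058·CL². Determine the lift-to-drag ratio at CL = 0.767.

CD = 0.0322 + 0.058 × 0.767² = 0.06632
L/D = CL/CD = 0.767 / 0.06632 = 11.6

L/D = 11.6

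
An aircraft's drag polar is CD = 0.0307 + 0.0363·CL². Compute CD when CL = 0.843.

CD = 0.0565

CD = 0.0307 + 0.0363 × 0.843² = 0.0307 + 0.0258 = 0.0565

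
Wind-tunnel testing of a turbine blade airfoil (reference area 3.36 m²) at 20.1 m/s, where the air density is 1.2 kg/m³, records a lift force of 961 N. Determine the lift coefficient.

From L = ½ρv²S·CL, rearranging gives CL = 2L/(ρv²S).
CL = 2 × 961 / (1.2 × 20.1² × 3.36) = 1.18

CL = 1.18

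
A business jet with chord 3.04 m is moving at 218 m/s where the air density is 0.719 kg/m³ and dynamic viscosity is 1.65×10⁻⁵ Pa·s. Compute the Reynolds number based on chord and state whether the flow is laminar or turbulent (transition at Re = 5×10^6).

Re = 2.89×10^7 (turbulent)

Re = ρ·v·c/μ = 0.719 × 218 × 3.04 / (1.65×10⁻⁵) = 2.89×10^7
Since 2.89×10^7 > 5×10^6, the flow is turbulent.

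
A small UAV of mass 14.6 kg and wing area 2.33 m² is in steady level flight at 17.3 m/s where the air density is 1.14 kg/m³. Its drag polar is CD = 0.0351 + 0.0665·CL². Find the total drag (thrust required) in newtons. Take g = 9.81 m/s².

Weight W = mg = 14.6 × 9.81 = 143.23 N; in level flight L = W.
Dynamic pressure q = 0.5 × 1.14 × 17.3² = 170.6 Pa.
CL = W/(q·S) = 143.23 / (170.6 × 2.33) = 0.3603.
CD = 0.0351 + 0.0665 × 0.3603² = 0.04373.
D = q·S·CD = 170.6 × 2.33 × 0.04373 = 17.38 N

D = 17.4 N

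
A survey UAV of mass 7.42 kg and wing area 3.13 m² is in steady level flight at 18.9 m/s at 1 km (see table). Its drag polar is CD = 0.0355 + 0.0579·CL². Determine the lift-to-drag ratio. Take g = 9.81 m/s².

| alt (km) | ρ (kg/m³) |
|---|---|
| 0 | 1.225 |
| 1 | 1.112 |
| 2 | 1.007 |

At 1 km, from the table: ρ = 1.112 kg/m³.
In steady level flight, lift balances weight: W = mg = 7.42 × 9.81 = 72.79 N.
Dynamic pressure q = 0.5 × 1.112 × 18.9² = 198.6 Pa.
CL = 2W/(ρv²S) = 2×72.79/(1.112×18.9²×3.13) = 0.1171.
CD = 0.0355 + 0.0579 × 0.1171² = 0.03629.
L/D = CL/CD = 0.1171 / 0.03629 = 3.23

L/D = 3.23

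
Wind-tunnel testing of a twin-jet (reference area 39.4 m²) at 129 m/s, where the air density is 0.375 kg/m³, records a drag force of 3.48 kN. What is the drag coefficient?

From D = ½ρv²S·CD, rearranging gives CD = 2D/(ρv²S).
CD = 2 × 3480 / (0.375 × 129² × 39.4) = 0.0283

CD = 0.0283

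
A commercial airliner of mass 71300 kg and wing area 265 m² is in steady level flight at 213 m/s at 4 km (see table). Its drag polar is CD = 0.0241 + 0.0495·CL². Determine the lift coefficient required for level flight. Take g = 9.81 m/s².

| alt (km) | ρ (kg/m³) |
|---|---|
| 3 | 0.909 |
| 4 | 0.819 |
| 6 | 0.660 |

At 4 km, from the table: ρ = 0.819 kg/m³.
Level flight ⇒ L = W = m·g = 71300 × 9.81 = 6.9945×10^5 N.
q = ½ρv² = ½ × 0.819 × 213² = 18580 Pa.
CL = 2W/(ρv²S) = 2×6.9945×10^5/(0.819×213²×265) = 0.1421.

CL = 0.142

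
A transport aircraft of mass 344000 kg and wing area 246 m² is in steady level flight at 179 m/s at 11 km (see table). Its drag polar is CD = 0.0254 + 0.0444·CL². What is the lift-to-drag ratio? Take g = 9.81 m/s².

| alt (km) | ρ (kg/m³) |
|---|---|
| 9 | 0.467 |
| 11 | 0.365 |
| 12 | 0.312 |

L/D = 8.7

At 11 km, from the table: ρ = 0.365 kg/m³.
Weight W = mg = 344000 × 9.81 = 3.3746×10^6 N; in level flight L = W.
Dynamic pressure q = 0.5 × 0.365 × 179² = 5847 Pa.
Required CL = L/(qS) = 3.3746×10^6/(5847·246) = 2.346.
CD = 0.0254 + 0.0444 × 2.346² = 0.2698.
L/D = CL/CD = 2.346 / 0.2698 = 8.7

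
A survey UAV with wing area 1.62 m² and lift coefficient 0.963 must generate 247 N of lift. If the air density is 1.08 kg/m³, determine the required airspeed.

v = 17.1 m/s

L = ½ρv²S·CL ⇒ v = √(2L/(ρ·S·CL))
v = √(2 × 247 / (1.08 × 1.62 × 0.963)) = √293.2 = 17.1 m/s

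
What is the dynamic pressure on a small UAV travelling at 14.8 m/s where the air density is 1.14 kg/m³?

q = ½ρv² = ½ × 1.14 × 14.8² = 125 Pa

q = 125 Pa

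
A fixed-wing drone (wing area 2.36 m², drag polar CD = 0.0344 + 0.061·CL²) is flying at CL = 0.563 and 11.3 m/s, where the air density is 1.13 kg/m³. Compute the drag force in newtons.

D = 9.15 N

CD = 0.0344 + 0.061 × 0.563² = 0.05374
D = ½ρv²S·CD = ½ × 1.13 × 11.3² × 2.36 × 0.05374 = 9.15 N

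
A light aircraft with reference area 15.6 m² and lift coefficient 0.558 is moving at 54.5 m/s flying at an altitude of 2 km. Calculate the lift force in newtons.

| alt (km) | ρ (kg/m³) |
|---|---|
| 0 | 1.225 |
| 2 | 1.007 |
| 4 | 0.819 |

L = 13000 N

At 2 km, from the table: ρ = 1.007 kg/m³.
Dynamic pressure q = ½ρv² = ½ × 1.007 × 54.5² = 1496 Pa.
L = q·S·CL = 1496 × 15.6 × 0.558 = 13000 N ≈ 13 kN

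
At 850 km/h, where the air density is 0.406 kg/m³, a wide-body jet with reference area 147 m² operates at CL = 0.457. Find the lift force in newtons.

L = 7.6×10^5 N

Convert speed: v = 850 km/h ÷ 3.6 = 236.1 m/s.
Dynamic pressure q = ½ρv² = ½ × 0.406 × 236.1² = 11320 Pa.
L = q·S·CL = 11320 × 147 × 0.457 = 7.6×10^5 N ≈ 760 kN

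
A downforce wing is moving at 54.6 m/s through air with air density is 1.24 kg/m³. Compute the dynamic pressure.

q = 1850 Pa

q = ½ρv² = ½ × 1.24 × 54.6² = 1850 Pa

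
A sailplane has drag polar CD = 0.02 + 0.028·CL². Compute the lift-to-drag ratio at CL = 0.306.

L/D = 13.5

CD = 0.02 + 0.028 × 0.306² = 0.02262
L/D = CL/CD = 0.306 / 0.02262 = 13.5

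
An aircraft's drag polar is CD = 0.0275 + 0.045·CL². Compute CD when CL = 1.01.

CD = 0.0275 + 0.045 × 1.01² = 0.0275 + 0.0459 = 0.0734

CD = 0.0734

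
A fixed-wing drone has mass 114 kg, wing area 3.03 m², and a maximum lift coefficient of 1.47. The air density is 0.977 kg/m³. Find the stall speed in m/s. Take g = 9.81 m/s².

Stall occurs when L = W at CL,max. W = mg = 114 × 9.81 = 1118 N.
From L = ½ρV²S·CL,max = W: V_stall = √(2W/(ρSCL,max)) = √(2·1118/(0.977·3.03·1.47))
V_stall = √514 = 22.7 m/s

V_stall = 22.7 m/s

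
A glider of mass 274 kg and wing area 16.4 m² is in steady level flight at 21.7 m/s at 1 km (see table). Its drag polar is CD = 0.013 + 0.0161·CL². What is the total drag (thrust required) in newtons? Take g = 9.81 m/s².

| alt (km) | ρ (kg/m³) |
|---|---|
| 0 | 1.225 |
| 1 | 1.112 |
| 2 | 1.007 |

D = 82.9 N

At 1 km, from the table: ρ = 1.112 kg/m³.
Level flight ⇒ L = W = m·g = 274 × 9.81 = 2687.9 N.
q = ½ρv² = ½ × 1.112 × 21.7² = 261.8 Pa.
Required CL = L/(qS) = 2687.9/(261.8·16.4) = 0.626.
CD = 0.013 + 0.0161 × 0.626² = 0.01931.
D = q·S·CD = 261.8 × 16.4 × 0.01931 = 82.91 N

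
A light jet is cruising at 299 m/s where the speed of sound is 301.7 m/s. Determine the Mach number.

M = 0.991

M = v/a = 299 / 301.7 = 0.991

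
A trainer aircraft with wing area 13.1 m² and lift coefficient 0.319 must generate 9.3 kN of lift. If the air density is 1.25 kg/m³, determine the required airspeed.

L = ½ρv²S·CL ⇒ v = √(2L/(ρ·S·CL))
v = √(2 × 9300 / (1.25 × 13.1 × 0.319)) = √3561 = 59.7 m/s

v = 59.7 m/s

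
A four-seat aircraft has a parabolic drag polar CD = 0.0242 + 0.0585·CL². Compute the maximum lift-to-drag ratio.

(L/D)max = 13.3

For CD = CD0 + K·CL², (L/D)max occurs at CL* = √(CD0/K) and equals 1/(2√(K·CD0)).
(L/D)max = 1/(2√(0.0585 × 0.0242)) = 1/(2 × 0.03763) = 13.3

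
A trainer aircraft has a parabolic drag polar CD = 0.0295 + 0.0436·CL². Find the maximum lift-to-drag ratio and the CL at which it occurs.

(L/D)max = 13.9, at CL = 0.823

For CD = CD0 + K·CL², (L/D)max occurs at CL* = √(CD0/K) and equals 1/(2√(K·CD0)).
(L/D)max = 1/(2√(0.0436 × 0.0295)) = 1/(2 × 0.03586) = 13.9
CL* = √(0.0295/0.0436) = 0.823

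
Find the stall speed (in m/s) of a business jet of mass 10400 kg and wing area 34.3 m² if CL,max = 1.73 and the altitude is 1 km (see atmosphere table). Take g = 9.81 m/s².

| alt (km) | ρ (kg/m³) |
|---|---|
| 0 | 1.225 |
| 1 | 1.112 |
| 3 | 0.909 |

V_stall = 55.6 m/s

At 1 km, from the table: ρ = 1.112 kg/m³.
At stall, lift equals weight: L = W = m·g = 10400 × 9.81 = 1.02×10^5 N.
V_stall = √(2W/(ρ·S·CL,max)) = √(2 × 1.02×10^5 / (1.112 × 34.3 × 1.73))
V_stall = √3092 = 55.6 m/s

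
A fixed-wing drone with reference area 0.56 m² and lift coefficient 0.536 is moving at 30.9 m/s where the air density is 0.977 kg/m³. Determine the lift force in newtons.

Dynamic pressure q = ½ρv² = ½ × 0.977 × 30.9² = 466.4 Pa.
L = q·S·CL = 466.4 × 0.56 × 0.536 = 140 N

L = 140 N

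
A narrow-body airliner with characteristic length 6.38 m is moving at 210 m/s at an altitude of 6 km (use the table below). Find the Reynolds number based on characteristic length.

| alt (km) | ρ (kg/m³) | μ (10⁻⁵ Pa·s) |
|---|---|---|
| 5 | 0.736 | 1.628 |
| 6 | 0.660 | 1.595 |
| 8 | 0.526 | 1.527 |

At 6 km, from the table: ρ = 0.660 kg/m³, μ = 1.595×10⁻⁵ Pa·s.
Re = ρ·v·c/μ = 0.66 × 210 × 6.38 / (1.595×10⁻⁵) = 5.54×10^7

Re = 5.54×10^7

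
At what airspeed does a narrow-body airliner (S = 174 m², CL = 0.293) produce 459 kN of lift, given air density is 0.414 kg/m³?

v = 209 m/s

L = ½ρv²S·CL ⇒ v = √(2L/(ρ·S·CL))
v = √(2 × 4.59×10^5 / (0.414 × 174 × 0.293)) = √43490 = 209 m/s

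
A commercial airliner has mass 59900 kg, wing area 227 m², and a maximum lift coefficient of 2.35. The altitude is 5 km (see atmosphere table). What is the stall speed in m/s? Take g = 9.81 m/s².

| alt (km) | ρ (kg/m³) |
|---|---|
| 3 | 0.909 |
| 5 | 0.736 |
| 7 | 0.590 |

V_stall = 54.7 m/s

At 5 km, from the table: ρ = 0.736 kg/m³.
Weight W = mg = 59900 × 9.81 = 5.876×10^5 N.
From L = ½ρV²S·CL,max = W: V_stall = √(2W/(ρSCL,max)) = √(2·5.876×10^5/(0.736·227·2.35))
V_stall = √2993 = 54.7 m/s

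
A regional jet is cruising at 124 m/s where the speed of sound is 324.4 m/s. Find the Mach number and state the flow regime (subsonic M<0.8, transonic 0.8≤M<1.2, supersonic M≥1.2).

M = v/a = 124 / 324.4 = 0.382
M = 0.382 → subsonic.

M = 0.382 (subsonic)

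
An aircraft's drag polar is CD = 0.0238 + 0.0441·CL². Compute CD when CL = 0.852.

CD = 0.0238 + 0.0441 × 0.852² = 0.0238 + 0.03201 = 0.0558

CD = 0.0558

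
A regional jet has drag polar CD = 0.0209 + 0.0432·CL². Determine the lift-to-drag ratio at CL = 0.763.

CD = 0.0209 + 0.0432 × 0.763² = 0.04605
L/D = CL/CD = 0.763 / 0.04605 = 16.6

L/D = 16.6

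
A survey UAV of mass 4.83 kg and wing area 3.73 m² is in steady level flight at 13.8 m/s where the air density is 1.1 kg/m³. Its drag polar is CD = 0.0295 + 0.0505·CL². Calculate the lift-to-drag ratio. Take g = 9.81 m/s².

Level flight ⇒ L = W = m·g = 4.83 × 9.81 = 47.382 N.
q = ½ρv² = ½ × 1.1 × 13.8² = 104.7 Pa.
CL = W/(q·S) = 47.382 / (104.7 × 3.73) = 0.1213.
CD = 0.0295 + 0.0505 × 0.1213² = 0.03024.
L/D = CL/CD = 0.1213 / 0.03024 = 4.01

L/D = 4.01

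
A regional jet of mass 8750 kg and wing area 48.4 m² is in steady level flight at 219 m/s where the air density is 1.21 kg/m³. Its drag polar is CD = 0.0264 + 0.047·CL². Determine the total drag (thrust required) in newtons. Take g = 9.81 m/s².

D = 37300 N

In steady level flight, lift balances weight: W = mg = 8750 × 9.81 = 85838 N.
q = ½ρv² = ½ × 1.21 × 219² = 29020 Pa.
CL = W/(q·S) = 85838 / (29020 × 48.4) = 0.06112.
CD = 0.0264 + 0.047 × 0.06112² = 0.02658.
D = q·S·CD = 29020 × 48.4 × 0.02658 = 37320 N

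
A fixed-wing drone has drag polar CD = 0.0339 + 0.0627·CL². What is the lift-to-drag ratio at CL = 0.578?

L/D = 10.5

CD = 0.0339 + 0.0627 × 0.578² = 0.05485
L/D = CL/CD = 0.578 / 0.05485 = 10.5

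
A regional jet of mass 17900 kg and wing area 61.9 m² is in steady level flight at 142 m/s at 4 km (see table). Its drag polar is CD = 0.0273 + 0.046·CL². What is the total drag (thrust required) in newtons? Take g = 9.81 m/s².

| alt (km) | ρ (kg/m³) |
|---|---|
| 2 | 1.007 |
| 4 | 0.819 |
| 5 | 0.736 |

At 4 km, from the table: ρ = 0.819 kg/m³.
In steady level flight, lift balances weight: W = mg = 17900 × 9.81 = 1.756×10^5 N.
Dynamic pressure q = 0.5 × 0.819 × 142² = 8257 Pa.
CL = W/(q·S) = 1.756×10^5 / (8257 × 61.9) = 0.3436.
CD = 0.0273 + 0.046 × 0.3436² = 0.03273.
D = q·S·CD = 8257 × 61.9 × 0.03273 = 16730 N

D = 16700 N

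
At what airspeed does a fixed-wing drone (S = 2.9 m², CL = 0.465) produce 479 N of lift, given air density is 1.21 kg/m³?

L = ½ρv²S·CL ⇒ v = √(2L/(ρ·S·CL))
v = √(2 × 479 / (1.21 × 2.9 × 0.465)) = √587.1 = 24.2 m/s

v = 24.2 m/s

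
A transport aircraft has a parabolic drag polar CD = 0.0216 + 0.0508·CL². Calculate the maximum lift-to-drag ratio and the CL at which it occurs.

For CD = CD0 + K·CL², (L/D)max occurs at CL* = √(CD0/K) and equals 1/(2√(K·CD0)).
(L/D)max = 1/(2√(0.0508 × 0.0216)) = 1/(2 × 0.03313) = 15.1
CL* = √(0.0216/0.0508) = 0.652

(L/D)max = 15.1, at CL = 0.652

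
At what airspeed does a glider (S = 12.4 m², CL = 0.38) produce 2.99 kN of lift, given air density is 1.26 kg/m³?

v = 31.7 m/s

L = ½ρv²S·CL ⇒ v = √(2L/(ρ·S·CL))
v = √(2 × 2990 / (1.26 × 12.4 × 0.38)) = √1007 = 31.7 m/s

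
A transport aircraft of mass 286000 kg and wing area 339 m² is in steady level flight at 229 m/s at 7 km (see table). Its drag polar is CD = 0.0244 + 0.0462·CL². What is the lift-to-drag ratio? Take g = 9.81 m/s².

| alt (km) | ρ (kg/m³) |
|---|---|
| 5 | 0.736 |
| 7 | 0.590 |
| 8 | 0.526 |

L/D = 14.2

At 7 km, from the table: ρ = 0.590 kg/m³.
In steady level flight, lift balances weight: W = mg = 286000 × 9.81 = 2.8057×10^6 N.
q = ½ρv² = ½ × 0.59 × 229² = 15470 Pa.
CL = W/(q·S) = 2.8057×10^6 / (15470 × 339) = 0.535.
CD = 0.0244 + 0.0462 × 0.535² = 0.03762.
L/D = CL/CD = 0.535 / 0.03762 = 14.2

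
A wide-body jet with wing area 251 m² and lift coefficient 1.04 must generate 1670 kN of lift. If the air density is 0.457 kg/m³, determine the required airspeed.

v = 167 m/s

L = ½ρv²S·CL ⇒ v = √(2L/(ρ·S·CL))
v = √(2 × 1.67×10^6 / (0.457 × 251 × 1.04)) = √28000 = 167 m/s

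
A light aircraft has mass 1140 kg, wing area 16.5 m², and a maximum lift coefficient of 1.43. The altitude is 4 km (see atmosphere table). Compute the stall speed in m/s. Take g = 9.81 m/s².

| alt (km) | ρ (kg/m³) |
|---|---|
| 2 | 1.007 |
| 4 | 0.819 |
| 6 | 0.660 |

V_stall = 34 m/s

At 4 km, from the table: ρ = 0.819 kg/m³.
Stall occurs when L = W at CL,max. W = mg = 1140 × 9.81 = 11180 N.
From L = ½ρV²S·CL,max = W: V_stall = √(2W/(ρSCL,max)) = √(2·11180/(0.819·16.5·1.43))
V_stall = √1157 = 34 m/s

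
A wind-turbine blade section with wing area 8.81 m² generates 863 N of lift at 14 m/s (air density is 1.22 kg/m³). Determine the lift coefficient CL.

CL = 0.819

From L = ½ρv²S·CL, rearranging gives CL = 2L/(ρv²S).
CL = 2 × 863 / (1.22 × 14² × 8.81) = 0.819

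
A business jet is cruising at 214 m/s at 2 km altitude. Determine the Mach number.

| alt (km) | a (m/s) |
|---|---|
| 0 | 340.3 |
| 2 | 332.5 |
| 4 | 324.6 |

M = 0.644

At 2 km, from the table: a = 332.5 m/s.
M = v/a = 214 / 332.5 = 0.644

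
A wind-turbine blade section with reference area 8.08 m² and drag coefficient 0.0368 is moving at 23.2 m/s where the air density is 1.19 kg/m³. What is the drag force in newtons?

D = 95.2 N

D = ½ρv²S·CD = ½ × 1.19 × 23.2² × 8.08 × 0.0368 = 95.2 N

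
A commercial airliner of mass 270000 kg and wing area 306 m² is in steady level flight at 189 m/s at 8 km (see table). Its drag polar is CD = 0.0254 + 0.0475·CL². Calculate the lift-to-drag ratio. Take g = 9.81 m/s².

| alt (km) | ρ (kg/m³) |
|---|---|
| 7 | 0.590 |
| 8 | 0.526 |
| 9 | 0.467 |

L/D = 14

At 8 km, from the table: ρ = 0.526 kg/m³.
In steady level flight, lift balances weight: W = mg = 270000 × 9.81 = 2.6487×10^6 N.
q = ½ρv² = ½ × 0.526 × 189² = 9395 Pa.
CL = 2W/(ρv²S) = 2×2.6487×10^6/(0.526×189²×306) = 0.9214.
CD = 0.0254 + 0.0475 × 0.9214² = 0.06572.
L/D = CL/CD = 0.9214 / 0.06572 = 14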